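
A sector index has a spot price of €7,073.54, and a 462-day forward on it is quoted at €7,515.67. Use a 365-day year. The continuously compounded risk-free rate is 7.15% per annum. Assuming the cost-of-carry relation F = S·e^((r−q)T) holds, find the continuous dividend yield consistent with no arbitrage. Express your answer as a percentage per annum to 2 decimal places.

2.36%

From F = S·e^((r−q)T): (r − q) = ln(F/S)/T
ln(7515.67/7073.54) = ln(1.062505) = 0.060629
(r − q) = 0.060629 / (462/365) = 0.047900
q = r − ln(F/S)/T = 0.0715 − 0.047900 = 0.023600
q = 2.36%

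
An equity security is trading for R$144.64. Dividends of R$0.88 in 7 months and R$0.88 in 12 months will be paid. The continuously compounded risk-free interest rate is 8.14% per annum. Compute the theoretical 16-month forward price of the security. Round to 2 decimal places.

R$159.38

PV(dividends) I = 0.88·e^(−0.0814·7/12) + 0.88·e^(−0.0814·12/12)
I = 0.8392 + 0.8112 = 1.6504
F = (S − I)·e^(rT) = (144.64 − 1.6504) · e^(0.0814·16/12)
= 142.9896 · e^0.108533 = 142.9896 × 1.114642 = R$159.38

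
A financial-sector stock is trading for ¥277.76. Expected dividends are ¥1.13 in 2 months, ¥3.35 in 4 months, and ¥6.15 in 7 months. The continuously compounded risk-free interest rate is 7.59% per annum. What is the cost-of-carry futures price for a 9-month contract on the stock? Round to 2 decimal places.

PV(dividends) I = 1.13·e^(−0.0759·2/12) + 3.35·e^(−0.0759·4/12) + 6.15·e^(−0.0759·7/12)
I = 1.1158 + 3.2663 + 5.8836 = 10.2657
F = (S − I)·e^(rT) = (277.76 − 10.2657) · e^(0.0759·9/12)
= 267.4943 · e^0.056925 = 267.4943 × 1.058576 = ¥283.16

¥283.16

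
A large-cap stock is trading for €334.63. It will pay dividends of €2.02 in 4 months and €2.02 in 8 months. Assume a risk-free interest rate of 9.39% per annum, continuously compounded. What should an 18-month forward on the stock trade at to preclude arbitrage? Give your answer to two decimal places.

PV(dividends) I = 2.02·e^(−0.0939·4/12) + 2.02·e^(−0.0939·8/12)
I = 1.9578 + 1.8974 = 3.8552
F = (S − I)·e^(rT) = (334.63 − 3.8552) · e^(0.0939·18/12)
= 330.7748 · e^0.140850 = 330.7748 × 1.151252 = €380.81

€380.81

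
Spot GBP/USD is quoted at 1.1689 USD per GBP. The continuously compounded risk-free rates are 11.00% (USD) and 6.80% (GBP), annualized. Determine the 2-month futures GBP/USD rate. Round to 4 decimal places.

F = S·e^((r_USD − r_GBP)T) = 1.1689 · e^((0.1100 − 0.0680) × 2/12)
= 1.1689 · e^0.007000 = 1.1689 × 1.007025
F = 1.1771 USD per GBP

1.1771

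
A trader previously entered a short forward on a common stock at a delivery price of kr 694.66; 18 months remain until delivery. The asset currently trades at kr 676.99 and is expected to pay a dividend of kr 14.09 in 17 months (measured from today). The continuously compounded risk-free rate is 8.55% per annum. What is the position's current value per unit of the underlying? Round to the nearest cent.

-kr 53.46

PV(remaining dividends) I = 14.09·e^(−0.0855·17/12) = 12.4827
Current forward F = (S − I)·e^(rT) = (676.99 − 12.4827)·e^(0.0855·18/12) = 664.5073 × 1.136837 = 755.4365
Value (long) = (F − K)·e^(−rT) = (755.4365 − 694.66) × 0.879633 = 53.4610
Short position value = −(long value) = -kr 53.46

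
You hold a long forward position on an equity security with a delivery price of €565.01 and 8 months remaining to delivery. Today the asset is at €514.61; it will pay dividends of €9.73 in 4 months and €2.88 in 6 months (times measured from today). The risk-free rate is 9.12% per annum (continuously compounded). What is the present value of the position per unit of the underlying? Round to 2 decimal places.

-€29.26

PV(remaining dividends) I = 9.73·e^(−0.0912·4/12) + 2.88·e^(−0.0912·6/12) = 12.1903
Current forward F = (S − I)·e^(rT) = (514.61 − 12.1903)·e^(0.0912·8/12) = 502.4197 × 1.062686 = 533.9144
Value (long) = (F − K)·e^(−rT) = (533.9144 − 565.01) × 0.941011 = -29.2613
Value = -€29.26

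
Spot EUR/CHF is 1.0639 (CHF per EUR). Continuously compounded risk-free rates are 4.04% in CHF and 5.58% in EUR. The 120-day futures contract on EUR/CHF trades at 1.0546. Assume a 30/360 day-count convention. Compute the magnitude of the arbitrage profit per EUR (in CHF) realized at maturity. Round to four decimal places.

0.0039 per EUR (in CHF)

Fair futures: F* = S·e^(carry·T), with carry = (r_CHF − r_EUR) = 0.0404 − 0.0558 = -0.0154
F* = 1.0639 · e^(-0.0154 × 120/360) = 1.0639 · e^-0.005133 = 1.0639 × 0.994880 = 1.0585
Market 1.0546 < fair 1.0585: forward underpriced → reverse cash-and-carry (short spot, go long the forward).
At maturity, profit = |F_mkt − F*| = |1.0546 − 1.0585| = 0.0039 per EUR (in CHF)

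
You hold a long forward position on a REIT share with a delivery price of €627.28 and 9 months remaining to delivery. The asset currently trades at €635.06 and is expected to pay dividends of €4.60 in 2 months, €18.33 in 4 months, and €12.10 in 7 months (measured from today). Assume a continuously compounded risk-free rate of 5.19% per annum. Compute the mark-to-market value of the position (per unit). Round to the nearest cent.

PV(remaining dividends) I = 4.60·e^(−0.0519·2/12) + 18.33·e^(−0.0519·4/12) + 12.10·e^(−0.0519·7/12) = 34.3152
Current forward F = (S − I)·e^(rT) = (635.06 − 34.3152)·e^(0.0519·9/12) = 600.7448 × 1.039693 = 624.5902
Value (long) = (F − K)·e^(−rT) = (624.5902 − 627.28) × 0.961823 = -2.5871
Value = -€2.59

-€2.59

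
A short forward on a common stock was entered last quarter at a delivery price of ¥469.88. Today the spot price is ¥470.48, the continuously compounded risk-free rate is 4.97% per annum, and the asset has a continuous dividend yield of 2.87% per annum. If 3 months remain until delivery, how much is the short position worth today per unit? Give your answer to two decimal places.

Current fair forward for the remaining 3 months: F = S·e^((r − q)·T), (r − q) = 0.0497 − 0.0287 = 0.0210
F = 470.48 · e^(0.0210 × 3/12) = 470.48 × 1.005264 = 472.9566
Value of long forward = (F − K)·e^(−rT) = (472.9566 − 469.88) · e^(−0.0497·3/12)
= 3.0766 × 0.987652 = 3.04
Short position value = −(long value) = -¥3.04

-¥3.04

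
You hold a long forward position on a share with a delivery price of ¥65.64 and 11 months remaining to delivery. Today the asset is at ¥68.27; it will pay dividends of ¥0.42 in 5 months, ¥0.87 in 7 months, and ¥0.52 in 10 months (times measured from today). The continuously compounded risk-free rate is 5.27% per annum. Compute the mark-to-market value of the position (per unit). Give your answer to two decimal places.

¥3.97

PV(remaining dividends) I = 0.42·e^(−0.0527·5/12) + 0.87·e^(−0.0527·7/12) + 0.52·e^(−0.0527·10/12) = 1.7522
Current forward F = (S − I)·e^(rT) = (68.27 − 1.7522)·e^(0.0527·11/12) = 66.5178 × 1.049494 = 69.8100
Value (long) = (F − K)·e^(−rT) = (69.8100 − 65.64) × 0.952840 = 3.9733
Value = ¥3.97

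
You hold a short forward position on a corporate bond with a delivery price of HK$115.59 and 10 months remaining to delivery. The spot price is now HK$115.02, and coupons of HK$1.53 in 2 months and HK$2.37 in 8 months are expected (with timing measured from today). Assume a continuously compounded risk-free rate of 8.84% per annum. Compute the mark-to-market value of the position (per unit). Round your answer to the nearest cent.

-HK$3.90

PV(remaining coupons) I = 1.53·e^(−0.0884·2/12) + 2.37·e^(−0.0884·8/12) = 3.7420
Current forward F = (S − I)·e^(rT) = (115.02 − 3.7420)·e^(0.0884·10/12) = 111.2780 × 1.076448 = 119.7850
Value (long) = (F − K)·e^(−rT) = (119.7850 − 115.59) × 0.928981 = 3.8971
Short position value = −(long value) = -HK$3.90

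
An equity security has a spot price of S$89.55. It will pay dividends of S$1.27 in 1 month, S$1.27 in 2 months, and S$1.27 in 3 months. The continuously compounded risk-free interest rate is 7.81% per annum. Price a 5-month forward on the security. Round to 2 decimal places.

PV(dividends) I = 1.27·e^(−0.0781·1/12) + 1.27·e^(−0.0781·2/12) + 1.27·e^(−0.0781·3/12)
I = 1.2618 + 1.2536 + 1.2454 = 3.7608
F = (S − I)·e^(rT) = (89.55 − 3.7608) · e^(0.0781·5/12)
= 85.7892 · e^0.032542 = 85.7892 × 1.033077 = S$88.63

S$88.63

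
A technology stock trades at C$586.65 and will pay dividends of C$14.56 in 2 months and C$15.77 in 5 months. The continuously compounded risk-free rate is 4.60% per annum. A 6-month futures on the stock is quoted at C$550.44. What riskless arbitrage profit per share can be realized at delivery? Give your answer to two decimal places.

C$19.24 per share

PV(dividends) I = 14.56·e^(−0.0460·2/12) + 15.77·e^(−0.0460·5/12) = 29.9194
Fair futures F* = (S − I)·e^(rT) = (586.65 − 29.9194)·e^0.023000 = 556.7306 × 1.023267 = 569.6841
Market C$550.44 < fair 569.6841: forward underpriced → reverse cash-and-carry (short the stock, invest proceeds at r, pay the dividends, go long the forward).
Profit at T = |F_mkt − F*| = |550.44 − 569.6841| = C$19.24 per share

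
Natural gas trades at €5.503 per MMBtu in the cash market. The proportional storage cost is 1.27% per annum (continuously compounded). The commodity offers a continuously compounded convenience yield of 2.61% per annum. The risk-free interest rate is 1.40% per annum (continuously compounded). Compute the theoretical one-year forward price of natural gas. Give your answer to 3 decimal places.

€5.506 per MMBtu

Net carry = r + u − y = 0.0140 + 0.0127 − 0.0261 = 0.0006
F = S·e^((r+u−y)T) = 5.503 · e^(0.0006 × 12/12) = 5.503 · e^0.000600
= 5.503 × 1.000600 = €5.506 per MMBtu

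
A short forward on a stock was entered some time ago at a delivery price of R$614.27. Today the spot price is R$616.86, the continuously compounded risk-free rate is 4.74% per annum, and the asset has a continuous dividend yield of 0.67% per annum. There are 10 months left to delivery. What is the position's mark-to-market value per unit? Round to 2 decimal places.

-R$22.95

Current fair forward for the remaining 10 months: F = S·e^((r − q)·T), (r − q) = 0.0474 − 0.0067 = 0.0407
F = 616.86 · e^(0.0407 × 10/12) = 616.86 × 1.034498 = 638.1404
Value of long forward = (F − K)·e^(−rT) = (638.1404 − 614.27) · e^(−0.0474·10/12)
= 23.8704 × 0.961270 = 22.95
Short position value = −(long value) = -R$22.95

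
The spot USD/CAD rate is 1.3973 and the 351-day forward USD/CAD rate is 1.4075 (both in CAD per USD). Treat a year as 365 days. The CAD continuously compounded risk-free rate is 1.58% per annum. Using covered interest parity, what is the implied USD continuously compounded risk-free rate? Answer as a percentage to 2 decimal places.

0.82%

F = S·e^((r_CAD − r_USD)T) ⇒ r_USD = r_CAD − ln(F/S)/T
ln(1.4075/1.3973) = 0.007273; /(351/365) = 0.007563
r_USD = 0.0158 − 0.007563 = 0.008237
r_USD = 0.82%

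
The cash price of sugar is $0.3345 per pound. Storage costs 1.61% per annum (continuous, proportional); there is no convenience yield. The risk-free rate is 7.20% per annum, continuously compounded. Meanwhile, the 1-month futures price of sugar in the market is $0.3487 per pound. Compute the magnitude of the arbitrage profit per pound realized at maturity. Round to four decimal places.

Fair futures: F* = S·e^(carry·T), with carry = (r + u) = 0.0720 + 0.0161 = 0.0881
F* = 0.3345 · e^(0.0881 × 1/12) = 0.3345 · e^0.007342 = 0.3345 × 1.007369 = $0.3370
Market $0.3487 > fair $0.3370: forward overpriced → cash-and-carry (buy spot, short the forward).
At maturity, profit = |F_mkt − F*| = |0.3487 − 0.3370| = $0.0117 per pound

$0.0117 per pound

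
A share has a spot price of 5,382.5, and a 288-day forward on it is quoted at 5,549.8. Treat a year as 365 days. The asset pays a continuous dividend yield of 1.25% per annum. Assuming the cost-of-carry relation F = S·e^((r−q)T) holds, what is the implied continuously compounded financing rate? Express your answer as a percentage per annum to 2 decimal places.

5.13%

From F = S·e^((r−q)T): (r − q) = ln(F/S)/T
ln(5549.8/5382.5) = ln(1.031082) = 0.030609
(r − q) = 0.030609 / (288/365) = 0.038793
r = ln(F/S)/T + q = 0.038793 + 0.0125 = 0.051293
r = 5.13%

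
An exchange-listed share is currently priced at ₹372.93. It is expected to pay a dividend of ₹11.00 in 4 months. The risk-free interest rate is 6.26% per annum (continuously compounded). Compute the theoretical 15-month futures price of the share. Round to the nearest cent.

PV(dividends) I = 11.00·e^(−0.0626·4/12)
I = 10.7728
F = (S − I)·e^(rT) = (372.93 − 10.7728) · e^(0.0626·15/12)
= 362.1572 · e^0.078250 = 362.1572 × 1.081393 = ₹391.63

₹391.63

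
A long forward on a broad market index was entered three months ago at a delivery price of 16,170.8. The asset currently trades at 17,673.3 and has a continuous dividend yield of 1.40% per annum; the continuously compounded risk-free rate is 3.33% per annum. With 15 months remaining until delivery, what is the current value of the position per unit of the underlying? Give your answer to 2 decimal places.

Current fair forward for the remaining 15 months: F = S·e^((r − q)·T), (r − q) = 0.0333 − 0.0140 = 0.0193
F = 17673.3 · e^(0.0193 × 15/12) = 17673.3 × 1.02441836 = 18104.8530
Value of long forward = (F − K)·e^(−rT) = (18104.8530 − 16170.8) · e^(−0.0333·15/12)
= 1934.0530 × 0.95922942 = 1855.20

1855.20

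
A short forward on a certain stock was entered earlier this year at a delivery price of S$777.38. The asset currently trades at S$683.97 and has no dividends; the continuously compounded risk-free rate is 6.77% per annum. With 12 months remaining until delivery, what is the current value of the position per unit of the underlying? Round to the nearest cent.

Current fair forward for the remaining 12 months: F = S·e^(r·T), r = 0.0677
F = 683.97 · e^(0.0677 × 12/12) = 683.97 × 1.070044 = 731.8780
Value of long forward = (F − K)·e^(−rT) = (731.8780 − 777.38) · e^(−0.0677·12/12)
= -45.5020 × 0.934541 = -42.52
Short position value = −(long value) = S$42.52

S$42.52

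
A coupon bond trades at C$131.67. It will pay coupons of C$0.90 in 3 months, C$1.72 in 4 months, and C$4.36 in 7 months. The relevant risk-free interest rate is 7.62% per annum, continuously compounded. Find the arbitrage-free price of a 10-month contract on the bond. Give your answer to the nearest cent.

C$133.13

PV(coupons) I = 0.90·e^(−0.0762·3/12) + 1.72·e^(−0.0762·4/12) + 4.36·e^(−0.0762·7/12)
I = 0.8830 + 1.6769 + 4.1704 = 6.7303
F = (S − I)·e^(rT) = (131.67 − 6.7303) · e^(0.0762·10/12)
= 124.9397 · e^0.063500 = 124.9397 × 1.065559 = C$133.13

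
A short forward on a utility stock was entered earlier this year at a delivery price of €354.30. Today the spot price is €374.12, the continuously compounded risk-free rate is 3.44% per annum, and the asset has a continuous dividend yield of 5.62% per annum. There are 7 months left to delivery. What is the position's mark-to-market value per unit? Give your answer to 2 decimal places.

-€14.79

Current fair forward for the remaining 7 months: F = S·e^((r − q)·T), (r − q) = 0.0344 − 0.0562 = -0.0218
F = 374.12 · e^(-0.0218 × 7/12) = 374.12 × 0.987364 = 369.3926
Value of long forward = (F − K)·e^(−rT) = (369.3926 − 354.30) · e^(−0.0344·7/12)
= 15.0926 × 0.980133 = 14.79
Short position value = −(long value) = -€14.79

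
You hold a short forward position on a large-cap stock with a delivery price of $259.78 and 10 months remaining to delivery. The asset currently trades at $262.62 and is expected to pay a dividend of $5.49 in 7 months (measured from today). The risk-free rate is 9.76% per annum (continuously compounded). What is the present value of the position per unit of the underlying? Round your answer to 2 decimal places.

PV(remaining dividends) I = 5.49·e^(−0.0976·7/12) = 5.1862
Current forward F = (S − I)·e^(rT) = (262.62 − 5.1862)·e^(0.0976·10/12) = 257.4338 × 1.084732 = 279.2467
Value (long) = (F − K)·e^(−rT) = (279.2467 − 259.78) × 0.921886 = 17.9461
Short position value = −(long value) = -$17.95

-$17.95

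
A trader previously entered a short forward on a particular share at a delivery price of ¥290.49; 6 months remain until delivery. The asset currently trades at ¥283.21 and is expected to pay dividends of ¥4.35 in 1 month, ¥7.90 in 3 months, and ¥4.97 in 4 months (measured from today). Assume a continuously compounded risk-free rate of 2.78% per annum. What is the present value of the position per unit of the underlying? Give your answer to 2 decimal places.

¥20.38

PV(remaining dividends) I = 4.35·e^(−0.0278·1/12) + 7.90·e^(−0.0278·3/12) + 4.97·e^(−0.0278·4/12) = 17.1094
Current forward F = (S − I)·e^(rT) = (283.21 − 17.1094)·e^(0.0278·6/12) = 266.1006 × 1.013997 = 269.8252
Value (long) = (F − K)·e^(−rT) = (269.8252 − 290.49) × 0.986196 = -20.3795
Short position value = −(long value) = ¥20.38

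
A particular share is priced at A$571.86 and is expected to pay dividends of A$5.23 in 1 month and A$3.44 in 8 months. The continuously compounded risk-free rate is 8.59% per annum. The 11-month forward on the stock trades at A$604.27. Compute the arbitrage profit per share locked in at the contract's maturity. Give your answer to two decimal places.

PV(dividends) I = 5.23·e^(−0.0859·1/12) + 3.44·e^(−0.0859·8/12) = 8.4412
Fair forward F* = (S − I)·e^(rT) = (571.86 − 8.4412)·e^0.078742 = 563.4188 × 1.081925 = 609.5769
Market A$604.27 < fair 609.5769: forward underpriced → reverse cash-and-carry (short the stock, invest proceeds at r, pay the dividends, go long the forward).
Profit at T = |F_mkt − F*| = |604.27 − 609.5769| = A$5.31 per share

A$5.31 per share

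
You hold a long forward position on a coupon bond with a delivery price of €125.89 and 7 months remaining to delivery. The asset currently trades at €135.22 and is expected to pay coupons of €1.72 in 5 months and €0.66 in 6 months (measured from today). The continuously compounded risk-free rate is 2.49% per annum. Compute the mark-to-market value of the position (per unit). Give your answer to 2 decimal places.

€8.79

PV(remaining coupons) I = 1.72·e^(−0.0249·5/12) + 0.66·e^(−0.0249·6/12) = 2.3541
Current forward F = (S − I)·e^(rT) = (135.22 − 2.3541)·e^(0.0249·7/12) = 132.8659 × 1.014631 = 134.8099
Value (long) = (F − K)·e^(−rT) = (134.8099 − 125.89) × 0.985580 = 8.7913
Value = €8.79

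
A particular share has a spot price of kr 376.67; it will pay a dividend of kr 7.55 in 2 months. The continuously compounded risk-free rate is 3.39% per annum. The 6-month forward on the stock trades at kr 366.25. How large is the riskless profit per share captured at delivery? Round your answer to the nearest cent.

PV(dividends) I = 7.55·e^(−0.0339·2/12) = 7.5075
Fair forward F* = (S − I)·e^(rT) = (376.67 − 7.5075)·e^0.016950 = 369.1625 × 1.017094 = 375.4730
Market kr 366.25 < fair 375.4730: forward underpriced → reverse cash-and-carry (short the stock, invest proceeds at r, pay the dividends, go long the forward).
Profit at T = |F_mkt − F*| = |366.25 − 375.4730| = kr 9.22 per share

kr 9.22 per share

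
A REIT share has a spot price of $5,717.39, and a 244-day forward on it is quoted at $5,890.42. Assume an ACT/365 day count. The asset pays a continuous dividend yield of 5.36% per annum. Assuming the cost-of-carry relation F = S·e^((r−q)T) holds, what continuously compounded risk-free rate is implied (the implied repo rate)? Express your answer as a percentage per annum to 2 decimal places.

From F = S·e^((r−q)T): (r − q) = ln(F/S)/T
ln(5890.42/5717.39) = ln(1.030264) = 0.029815
(r − q) = 0.029815 / (244/365) = 0.044600
r = ln(F/S)/T + q = 0.044600 + 0.0536 = 0.098200
r = 9.82%

9.82%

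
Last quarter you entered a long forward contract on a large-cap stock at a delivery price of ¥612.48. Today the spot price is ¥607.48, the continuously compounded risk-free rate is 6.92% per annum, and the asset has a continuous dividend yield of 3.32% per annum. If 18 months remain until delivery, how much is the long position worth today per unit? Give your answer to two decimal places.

Current fair forward for the remaining 18 months: F = S·e^((r − q)·T), (r − q) = 0.0692 − 0.0332 = 0.0360
F = 607.48 · e^(0.0360 × 18/12) = 607.48 × 1.055485 = 641.1860
Value of long forward = (F − K)·e^(−rT) = (641.1860 − 612.48) · e^(−0.0692·18/12)
= 28.7060 × 0.901406 = 25.88

¥25.88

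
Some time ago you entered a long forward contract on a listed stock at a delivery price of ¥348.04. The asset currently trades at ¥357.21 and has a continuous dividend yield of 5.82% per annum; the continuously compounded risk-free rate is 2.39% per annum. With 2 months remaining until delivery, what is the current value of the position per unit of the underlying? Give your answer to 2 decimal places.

Current fair forward for the remaining 2 months: F = S·e^((r − q)·T), (r − q) = 0.0239 − 0.0582 = -0.0343
F = 357.21 · e^(-0.0343 × 2/12) = 357.21 × 0.994300 = 355.1739
Value of long forward = (F − K)·e^(−rT) = (355.1739 − 348.04) · e^(−0.0239·2/12)
= 7.1339 × 0.996025 = 7.11

¥7.11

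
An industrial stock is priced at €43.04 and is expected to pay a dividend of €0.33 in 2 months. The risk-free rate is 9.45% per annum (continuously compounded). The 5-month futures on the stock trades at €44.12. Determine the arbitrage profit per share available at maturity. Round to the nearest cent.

€0.31 per share

PV(dividends) I = 0.33·e^(−0.0945·2/12) = 0.3248
Fair futures F* = (S − I)·e^(rT) = (43.04 − 0.3248)·e^0.039375 = 42.7152 × 1.040160 = 44.4306
Market €44.12 < fair 44.4306: forward underpriced → reverse cash-and-carry (short the stock, invest proceeds at r, pay the dividends, go long the forward).
Profit at T = |F_mkt − F*| = |44.12 − 44.4306| = €0.31 per share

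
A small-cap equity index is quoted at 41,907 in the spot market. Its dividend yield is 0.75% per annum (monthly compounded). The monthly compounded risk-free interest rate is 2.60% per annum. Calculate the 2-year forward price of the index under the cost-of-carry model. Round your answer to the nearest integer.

43,484

F = S · (1+r/12)^(12T) / (1+q/12)^(12T)
= 41907 × 1.053316 / 1.015108 = 41907 × 1.037639
F = 43,484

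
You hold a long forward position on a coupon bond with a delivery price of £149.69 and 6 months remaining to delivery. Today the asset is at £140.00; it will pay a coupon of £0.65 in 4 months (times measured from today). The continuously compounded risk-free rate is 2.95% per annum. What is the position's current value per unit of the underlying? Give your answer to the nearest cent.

PV(remaining coupons) I = 0.65·e^(−0.0295·4/12) = 0.6436
Current forward F = (S − I)·e^(rT) = (140.00 − 0.6436)·e^(0.0295·6/12) = 139.3564 × 1.014859 = 141.4271
Value (long) = (F − K)·e^(−rT) = (141.4271 − 149.69) × 0.985358 = -8.1419
Value = -£8.14

-£8.14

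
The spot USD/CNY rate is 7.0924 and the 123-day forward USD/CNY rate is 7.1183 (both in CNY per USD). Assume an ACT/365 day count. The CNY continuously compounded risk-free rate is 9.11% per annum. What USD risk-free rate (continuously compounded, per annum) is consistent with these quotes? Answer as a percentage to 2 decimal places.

8.03%

F = S·e^((r_CNY − r_USD)T) ⇒ r_USD = r_CNY − ln(F/S)/T
ln(7.1183/7.0924) = 0.003645; /(123/365) = 0.010816
r_USD = 0.0911 − 0.010816 = 0.080284
r_USD = 8.03%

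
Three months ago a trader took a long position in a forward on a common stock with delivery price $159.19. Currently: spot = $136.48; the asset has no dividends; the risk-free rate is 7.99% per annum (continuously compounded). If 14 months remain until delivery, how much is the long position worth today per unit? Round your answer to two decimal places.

-$8.54

Current fair forward for the remaining 14 months: F = S·e^(r·T), r = 0.0799
F = 136.48 · e^(0.0799 × 14/12) = 136.48 × 1.097700 = 149.8141
Value of long forward = (F − K)·e^(−rT) = (149.8141 − 159.19) · e^(−0.0799·14/12)
= -9.3759 × 0.910996 = -8.54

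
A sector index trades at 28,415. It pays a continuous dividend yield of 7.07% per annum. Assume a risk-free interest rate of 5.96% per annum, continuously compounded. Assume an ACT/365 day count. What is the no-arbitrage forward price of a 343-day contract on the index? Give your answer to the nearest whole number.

F = S·e^((r − q)T) = 28415 · e^((0.0596 − 0.0707) × 343/365)
= 28415 · e^-0.010431 = 28415 × 0.989623
F = 28,120

28,120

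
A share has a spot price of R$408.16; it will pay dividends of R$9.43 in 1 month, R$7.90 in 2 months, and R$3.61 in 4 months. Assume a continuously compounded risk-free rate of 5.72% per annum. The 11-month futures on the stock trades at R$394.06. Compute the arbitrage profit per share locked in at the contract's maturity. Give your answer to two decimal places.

PV(dividends) I = 9.43·e^(−0.0572·1/12) + 7.90·e^(−0.0572·2/12) + 3.61·e^(−0.0572·4/12) = 20.7520
Fair futures F* = (S − I)·e^(rT) = (408.16 − 20.7520)·e^0.052433 = 387.4080 × 1.053832 = 408.2629
Market R$394.06 < fair 408.2629: forward underpriced → reverse cash-and-carry (short the stock, invest proceeds at r, pay the dividends, go long the forward).
Profit at T = |F_mkt − F*| = |394.06 − 408.2629| = R$14.20 per share

R$14.20 per share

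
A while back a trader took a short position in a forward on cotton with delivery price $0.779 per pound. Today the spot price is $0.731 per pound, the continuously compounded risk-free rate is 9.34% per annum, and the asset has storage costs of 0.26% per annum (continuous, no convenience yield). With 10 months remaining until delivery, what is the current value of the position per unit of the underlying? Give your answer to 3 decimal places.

Current fair forward for the remaining 10 months: F = S·e^((r + u)·T), (r + u) = 0.0934 + 0.0026 = 0.0960
F = 0.731 · e^(0.0960 × 10/12) = 0.731 × 1.083287 = 0.7919
Value of long forward = (F − K)·e^(−rT) = (0.7919 − 0.779) · e^(−0.0934·10/12)
= 0.0129 × 0.925119 = 0.012
Short position value = −(long value) = -$0.012

-$0.012 per pound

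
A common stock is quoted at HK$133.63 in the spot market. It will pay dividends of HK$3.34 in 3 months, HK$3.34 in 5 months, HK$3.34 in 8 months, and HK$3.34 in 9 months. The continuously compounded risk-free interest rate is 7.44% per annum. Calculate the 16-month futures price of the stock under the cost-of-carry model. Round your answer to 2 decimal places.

PV(dividends) I = 3.34·e^(−0.0744·3/12) + 3.34·e^(−0.0744·5/12) + 3.34·e^(−0.0744·8/12) + 3.34·e^(−0.0744·9/12)
I = 3.2785 + 3.2380 + 3.1784 + 3.1587 = 12.8536
F = (S − I)·e^(rT) = (133.63 − 12.8536) · e^(0.0744·16/12)
= 120.7764 · e^0.099200 = 120.7764 × 1.104287 = HK$133.37

HK$133.37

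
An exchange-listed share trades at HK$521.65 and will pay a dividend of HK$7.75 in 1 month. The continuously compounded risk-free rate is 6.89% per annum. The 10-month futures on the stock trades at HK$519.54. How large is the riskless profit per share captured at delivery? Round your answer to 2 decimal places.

HK$24.78 per share

PV(dividends) I = 7.75·e^(−0.0689·1/12) = 7.7056
Fair futures F* = (S − I)·e^(rT) = (521.65 − 7.7056)·e^0.057417 = 513.9444 × 1.059097 = 544.3170
Market HK$519.54 < fair 544.3170: forward underpriced → reverse cash-and-carry (short the stock, invest proceeds at r, pay the dividends, go long the forward).
Profit at T = |F_mkt − F*| = |519.54 − 544.3170| = HK$24.78 per share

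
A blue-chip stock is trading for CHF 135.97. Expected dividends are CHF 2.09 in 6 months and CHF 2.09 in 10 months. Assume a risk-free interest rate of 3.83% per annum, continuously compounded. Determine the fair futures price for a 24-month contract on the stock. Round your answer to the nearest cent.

CHF 142.40

PV(dividends) I = 2.09·e^(−0.0383·6/12) + 2.09·e^(−0.0383·10/12)
I = 2.0504 + 2.0243 = 4.0747
F = (S − I)·e^(rT) = (135.97 − 4.0747) · e^(0.0383·24/12)
= 131.8953 · e^0.076600 = 131.8953 × 1.079610 = CHF 142.40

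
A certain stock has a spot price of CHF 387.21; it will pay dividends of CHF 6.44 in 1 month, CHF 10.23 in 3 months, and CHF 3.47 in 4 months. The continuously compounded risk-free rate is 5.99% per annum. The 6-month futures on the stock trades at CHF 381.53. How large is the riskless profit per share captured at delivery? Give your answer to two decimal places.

CHF 3.04 per share

PV(dividends) I = 6.44·e^(−0.0599·1/12) + 10.23·e^(−0.0599·3/12) + 3.47·e^(−0.0599·4/12) = 19.8873
Fair futures F* = (S − I)·e^(rT) = (387.21 − 19.8873)·e^0.029950 = 367.3227 × 1.030403 = 378.4904
Market CHF 381.53 > fair 378.4904: forward overpriced → cash-and-carry (borrow at r, buy the stock and collect the dividends, short the forward).
Profit at T = |F_mkt − F*| = |381.53 − 378.4904| = CHF 3.04 per share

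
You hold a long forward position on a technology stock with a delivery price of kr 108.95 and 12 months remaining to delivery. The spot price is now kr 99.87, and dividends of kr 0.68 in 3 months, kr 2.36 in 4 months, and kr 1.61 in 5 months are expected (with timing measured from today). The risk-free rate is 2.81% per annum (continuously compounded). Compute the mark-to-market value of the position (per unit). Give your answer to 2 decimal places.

-kr 10.67

PV(remaining dividends) I = 0.68·e^(−0.0281·3/12) + 2.36·e^(−0.0281·4/12) + 1.61·e^(−0.0281·5/12) = 4.6045
Current forward F = (S − I)·e^(rT) = (99.87 − 4.6045)·e^(0.0281·12/12) = 95.2655 × 1.028499 = 97.9805
Value (long) = (F − K)·e^(−rT) = (97.9805 − 108.95) × 0.972291 = -10.6655
Value = -kr 10.67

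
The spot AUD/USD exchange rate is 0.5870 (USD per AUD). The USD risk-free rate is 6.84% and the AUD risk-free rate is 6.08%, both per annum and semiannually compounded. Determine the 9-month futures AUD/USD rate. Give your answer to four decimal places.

By covered interest parity, F = S · (1+r_USD/2)^(2T) / (1+r_AUD/2)^(2T)
= 0.5870 × 1.051736 / 1.045945 = 0.5870 × 1.005537
F = 0.5903 USD per AUD

0.5903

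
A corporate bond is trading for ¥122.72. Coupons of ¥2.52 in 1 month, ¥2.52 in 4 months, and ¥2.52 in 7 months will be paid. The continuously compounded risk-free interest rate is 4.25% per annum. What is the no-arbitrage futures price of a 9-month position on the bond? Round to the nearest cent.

PV(coupons) I = 2.52·e^(−0.0425·1/12) + 2.52·e^(−0.0425·4/12) + 2.52·e^(−0.0425·7/12)
I = 2.5111 + 2.4846 + 2.4583 = 7.4540
F = (S − I)·e^(rT) = (122.72 − 7.4540) · e^(0.0425·9/12)
= 115.2660 · e^0.031875 = 115.2660 × 1.032388 = ¥119.00

¥119.00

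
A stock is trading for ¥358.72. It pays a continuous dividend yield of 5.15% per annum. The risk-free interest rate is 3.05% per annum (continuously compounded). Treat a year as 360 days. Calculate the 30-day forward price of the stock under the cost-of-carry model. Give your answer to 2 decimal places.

F = S·e^((r − q)T) = 358.72 · e^((0.0305 − 0.0515) × 30/360)
= 358.72 · e^-0.001750 = 358.72 × 0.998252
F = ¥358.09

¥358.09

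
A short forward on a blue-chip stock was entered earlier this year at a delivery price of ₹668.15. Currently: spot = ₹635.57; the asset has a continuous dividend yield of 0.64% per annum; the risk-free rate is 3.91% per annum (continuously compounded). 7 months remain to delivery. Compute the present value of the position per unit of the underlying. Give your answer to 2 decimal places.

Current fair forward for the remaining 7 months: F = S·e^((r − q)·T), (r − q) = 0.0391 − 0.0064 = 0.0327
F = 635.57 · e^(0.0327 × 7/12) = 635.57 × 1.019258 = 647.8098
Value of long forward = (F − K)·e^(−rT) = (647.8098 − 668.15) · e^(−0.0391·7/12)
= -20.3402 × 0.977450 = -19.88
Short position value = −(long value) = ₹19.88

₹19.88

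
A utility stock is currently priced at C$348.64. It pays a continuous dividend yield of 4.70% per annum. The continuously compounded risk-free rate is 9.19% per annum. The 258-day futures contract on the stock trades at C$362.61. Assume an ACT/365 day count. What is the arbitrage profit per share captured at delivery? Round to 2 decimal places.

C$2.73 per share

Fair futures: F* = S·e^(carry·T), with carry = (r − q) = 0.0919 − 0.0470 = 0.0449
F* = 348.64 · e^(0.0449 × 258/365) = 348.64 · e^0.031738 = 348.64 × 1.032247 = C$359.8826
Market C$362.61 > fair C$359.8826: forward overpriced → cash-and-carry (buy spot, short the forward).
At maturity, profit = |F_mkt − F*| = |362.61 − 359.8826| = C$2.73 per share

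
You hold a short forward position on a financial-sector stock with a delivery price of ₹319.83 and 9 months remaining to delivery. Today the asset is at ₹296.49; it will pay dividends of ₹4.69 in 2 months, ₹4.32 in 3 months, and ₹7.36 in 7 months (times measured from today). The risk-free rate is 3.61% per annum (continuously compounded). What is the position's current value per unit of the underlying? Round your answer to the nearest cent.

₹30.95

PV(remaining dividends) I = 4.69·e^(−0.0361·2/12) + 4.32·e^(−0.0361·3/12) + 7.36·e^(−0.0361·7/12) = 16.1497
Current forward F = (S − I)·e^(rT) = (296.49 − 16.1497)·e^(0.0361·9/12) = 280.3403 × 1.027445 = 288.0342
Value (long) = (F − K)·e^(−rT) = (288.0342 − 319.83) × 0.973288 = -30.9465
Short position value = −(long value) = ₹30.95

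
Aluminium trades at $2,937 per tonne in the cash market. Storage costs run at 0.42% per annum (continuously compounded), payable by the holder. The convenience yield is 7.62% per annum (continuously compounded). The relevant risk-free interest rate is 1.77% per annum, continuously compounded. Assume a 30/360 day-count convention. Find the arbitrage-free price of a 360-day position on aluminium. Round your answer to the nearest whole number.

$2,782 per tonne

Net carry = r + u − y = 0.0177 + 0.0042 − 0.0762 = -0.0543
F = S·e^((r+u−y)T) = 2937 · e^(-0.0543 × 360/360) = 2937 · e^-0.054300
= 2937 × 0.947148 = $2,782 per tonne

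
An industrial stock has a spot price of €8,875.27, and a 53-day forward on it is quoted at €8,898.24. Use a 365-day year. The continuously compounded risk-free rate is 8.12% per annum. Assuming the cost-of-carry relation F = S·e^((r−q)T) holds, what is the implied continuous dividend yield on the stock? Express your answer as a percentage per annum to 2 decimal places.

6.34%

From F = S·e^((r−q)T): (r − q) = ln(F/S)/T
ln(8898.24/8875.27) = ln(1.002588) = 0.002585
(r − q) = 0.002585 / (53/365) = 0.017802
q = r − ln(F/S)/T = 0.0812 − 0.017802 = 0.063398
q = 6.34%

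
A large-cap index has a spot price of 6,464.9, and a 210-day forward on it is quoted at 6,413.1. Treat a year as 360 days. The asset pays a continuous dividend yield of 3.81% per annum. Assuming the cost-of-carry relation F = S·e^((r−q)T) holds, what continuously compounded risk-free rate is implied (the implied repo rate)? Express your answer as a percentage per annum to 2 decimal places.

From F = S·e^((r−q)T): (r − q) = ln(F/S)/T
ln(6413.1/6464.9) = ln(0.991988) = -0.008044
(r − q) = -0.008044 / (210/360) = -0.013790
r = ln(F/S)/T + q = -0.013790 + 0.0381 = 0.024310
r = 2.43%

2.43%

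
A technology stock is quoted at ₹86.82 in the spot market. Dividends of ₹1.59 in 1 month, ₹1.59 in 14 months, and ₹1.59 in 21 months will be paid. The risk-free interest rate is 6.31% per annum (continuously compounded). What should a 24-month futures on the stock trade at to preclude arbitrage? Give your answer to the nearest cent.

₹93.41

PV(dividends) I = 1.59·e^(−0.0631·1/12) + 1.59·e^(−0.0631·14/12) + 1.59·e^(−0.0631·21/12)
I = 1.5817 + 1.4772 + 1.4238 = 4.4827
F = (S − I)·e^(rT) = (86.82 − 4.4827) · e^(0.0631·24/12)
= 82.3373 · e^0.126200 = 82.3373 × 1.134509 = ₹93.41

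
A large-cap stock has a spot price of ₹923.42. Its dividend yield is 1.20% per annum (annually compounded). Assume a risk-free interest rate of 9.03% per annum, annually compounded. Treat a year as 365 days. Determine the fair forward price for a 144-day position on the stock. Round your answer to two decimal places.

₹950.97

F = S · (1+r)^T / (1+q)^T
= 923.42 × 1.034696 / 1.004717 = 923.42 × 1.029838
F = ₹950.97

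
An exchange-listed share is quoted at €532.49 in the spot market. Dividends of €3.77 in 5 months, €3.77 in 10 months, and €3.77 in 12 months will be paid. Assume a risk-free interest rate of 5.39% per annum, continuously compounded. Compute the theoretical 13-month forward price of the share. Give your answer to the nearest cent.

PV(dividends) I = 3.77·e^(−0.0539·5/12) + 3.77·e^(−0.0539·10/12) + 3.77·e^(−0.0539·12/12)
I = 3.6863 + 3.6044 + 3.5722 = 10.8629
F = (S − I)·e^(rT) = (532.49 − 10.8629) · e^(0.0539·13/12)
= 521.6271 · e^0.058392 = 521.6271 × 1.060130 = €552.99

€552.99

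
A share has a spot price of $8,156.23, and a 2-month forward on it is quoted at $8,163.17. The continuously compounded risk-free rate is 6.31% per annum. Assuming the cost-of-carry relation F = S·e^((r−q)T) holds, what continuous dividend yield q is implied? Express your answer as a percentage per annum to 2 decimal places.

5.80%

From F = S·e^((r−q)T): (r − q) = ln(F/S)/T
ln(8163.17/8156.23) = ln(1.000851) = 0.000851
(r − q) = 0.000851 / (2/12) = 0.005106
q = r − ln(F/S)/T = 0.0631 − 0.005106 = 0.057994
q = 5.80%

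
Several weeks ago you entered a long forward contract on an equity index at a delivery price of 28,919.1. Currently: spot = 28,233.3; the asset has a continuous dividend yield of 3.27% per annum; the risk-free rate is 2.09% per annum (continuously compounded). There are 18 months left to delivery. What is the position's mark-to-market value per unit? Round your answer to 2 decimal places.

-1144.68

Current fair forward for the remaining 18 months: F = S·e^((r − q)·T), (r − q) = 0.0209 − 0.0327 = -0.0118
F = 28233.3 · e^(-0.0118 × 18/12) = 28233.3 × 0.98245572 = 27737.9671
Value of long forward = (F − K)·e^(−rT) = (27737.9671 − 28919.1) · e^(−0.0209·18/12)
= -1181.1329 × 0.96913632 = -1144.68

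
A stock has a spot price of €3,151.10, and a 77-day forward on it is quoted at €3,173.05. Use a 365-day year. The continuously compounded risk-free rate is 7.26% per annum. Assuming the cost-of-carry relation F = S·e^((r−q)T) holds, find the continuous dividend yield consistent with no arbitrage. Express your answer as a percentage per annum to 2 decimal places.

From F = S·e^((r−q)T): (r − q) = ln(F/S)/T
ln(3173.05/3151.10) = ln(1.006966) = 0.006942
(r − q) = 0.006942 / (77/365) = 0.032907
q = r − ln(F/S)/T = 0.0726 − 0.032907 = 0.039693
q = 3.97%

3.97%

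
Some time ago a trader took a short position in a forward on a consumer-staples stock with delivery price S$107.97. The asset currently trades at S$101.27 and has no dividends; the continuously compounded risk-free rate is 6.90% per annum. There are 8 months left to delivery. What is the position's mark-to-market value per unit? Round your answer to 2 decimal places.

Current fair forward for the remaining 8 months: F = S·e^(r·T), r = 0.0690
F = 101.27 · e^(0.0690 × 8/12) = 101.27 × 1.047074 = 106.0372
Value of long forward = (F − K)·e^(−rT) = (106.0372 − 107.97) · e^(−0.0690·8/12)
= -1.9328 × 0.955042 = -1.85
Short position value = −(long value) = S$1.85

S$1.85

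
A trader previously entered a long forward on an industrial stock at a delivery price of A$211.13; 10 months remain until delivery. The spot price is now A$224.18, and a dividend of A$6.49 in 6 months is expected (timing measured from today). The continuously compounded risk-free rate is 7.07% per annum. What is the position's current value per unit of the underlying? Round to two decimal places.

PV(remaining dividends) I = 6.49·e^(−0.0707·6/12) = 6.2646
Current forward F = (S − I)·e^(rT) = (224.18 − 6.2646)·e^(0.0707·10/12) = 217.9154 × 1.060687 = 231.1400
Value (long) = (F − K)·e^(−rT) = (231.1400 − 211.13) × 0.942785 = 18.8651
Value = A$18.87

A$18.87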